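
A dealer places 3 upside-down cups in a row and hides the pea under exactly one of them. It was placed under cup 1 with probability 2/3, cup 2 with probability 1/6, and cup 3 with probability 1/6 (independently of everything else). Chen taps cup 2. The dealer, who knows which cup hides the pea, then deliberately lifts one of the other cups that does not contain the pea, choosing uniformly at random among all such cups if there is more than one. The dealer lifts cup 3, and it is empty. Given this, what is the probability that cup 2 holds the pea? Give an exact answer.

Consider each possible location of the pea in turn.
If it is under cup 1 (prior 2/3): the dealer has no choice, probability 1; weight (2/3)·1 = 2/3.
If it is under cup 2 (prior 1/6): the dealer has 2 equally likely choices, so probability 1/2; weight (1/6)·(1/2) = 1/12.
If it is under cup 3 (prior 1/6): the dealer opened cup 3, so this case is ruled out; weight (1/6)·0 = 0.
The weights sum to 3/4.
So P(the pea under cup 2 | the dealer opened cup 3) = (1/12) / (3/4) = 1/9.

1/9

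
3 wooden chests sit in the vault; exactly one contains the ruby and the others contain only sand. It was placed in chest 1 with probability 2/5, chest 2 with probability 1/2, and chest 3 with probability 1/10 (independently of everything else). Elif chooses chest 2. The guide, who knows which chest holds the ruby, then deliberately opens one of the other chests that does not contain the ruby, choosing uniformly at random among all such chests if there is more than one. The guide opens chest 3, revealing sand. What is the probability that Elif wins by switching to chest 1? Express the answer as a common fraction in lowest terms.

8/13

Apply Bayes' rule, conditioning on where the ruby actually is.
If it is in chest 1 (prior 2/5): the guide has no choice, probability 1; weight (2/5)·1 = 2/5.
If it is in chest 2 (prior 1/2): the guide has 2 equally likely choices, so probability 1/2; weight (1/2)·(1/2) = 1/4.
If it is in chest 3 (prior 1/10): the guide opened chest 3, so this case is ruled out; weight (1/10)·0 = 0.
The weights sum to 13/20.
So P(the ruby in chest 1 | the guide opened chest 3) = (2/5) / (13/20) = 8/13.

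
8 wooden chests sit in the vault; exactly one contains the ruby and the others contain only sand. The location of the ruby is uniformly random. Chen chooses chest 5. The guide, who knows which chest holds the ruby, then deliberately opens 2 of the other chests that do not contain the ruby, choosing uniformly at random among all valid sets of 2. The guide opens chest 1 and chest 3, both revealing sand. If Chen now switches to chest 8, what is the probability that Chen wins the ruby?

7/40

Consider each possible location of the ruby in turn.
If it is in either of chests 1 and 3 (prior 1/8 each): that chest was opened and seen not to hold the prize — ruled out; weight (1/8)·0 = 0 each.
If it is in any of chests 2, 4, 6, 7, and 8 (prior 1/8 each): the guide has 15 equally likely choices, so probability 1/15; weight (1/8)·(1/15) = 1/120 each.
If it is in chest 5 (prior 1/8): the guide has 21 equally likely choices, so probability 1/21; weight (1/8)·(1/21) = 1/168.
The weights sum to 1/21.
So P(the ruby in chest 8 | the guide opened chest 1 and chest 3) = (1/120) / (1/21) = 7/40.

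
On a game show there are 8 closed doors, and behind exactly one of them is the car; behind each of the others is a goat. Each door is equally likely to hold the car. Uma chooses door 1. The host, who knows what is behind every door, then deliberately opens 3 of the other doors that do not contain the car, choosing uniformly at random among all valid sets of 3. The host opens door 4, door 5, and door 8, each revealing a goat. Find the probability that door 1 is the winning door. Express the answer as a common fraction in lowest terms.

Consider each possible location of the car in turn.
If it is behind door 1 (prior 1/8): the host has 35 equally likely choices, so probability 1/35; weight (1/8)·(1/35) = 1/280.
If it is behind any of doors 2, 3, 6, and 7 (prior 1/8 each): the host has 20 equally likely choices, so probability 1/20; weight (1/8)·(1/20) = 1/160 each.
If it is behind any of doors 4, 5, and 8 (prior 1/8 each): that door was opened and seen not to hold the prize — ruled out; weight (1/8)·0 = 0 each.
The weights sum to 1/35.
So P(the car behind door 1 | the host opened door 4, door 5, and door 8) = (1/280) / (1/35) = 1/8.

1/8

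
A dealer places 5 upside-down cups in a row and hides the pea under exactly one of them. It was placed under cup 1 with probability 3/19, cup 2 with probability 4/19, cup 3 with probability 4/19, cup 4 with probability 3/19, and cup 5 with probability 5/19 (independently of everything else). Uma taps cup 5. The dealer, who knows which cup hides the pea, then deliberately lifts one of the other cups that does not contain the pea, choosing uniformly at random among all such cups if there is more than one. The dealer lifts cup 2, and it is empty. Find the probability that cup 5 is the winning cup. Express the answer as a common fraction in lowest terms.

Consider each possible location of the pea in turn.
If it is under either of cups 1 and 4 (prior 3/19 each): the dealer has 3 equally likely choices, so probability 1/3; weight (3/19)·(1/3) = 1/19 each.
If it is under cup 2 (prior 4/19): the dealer opened cup 2, so this case is ruled out; weight (4/19)·0 = 0.
If it is under cup 3 (prior 4/19): the dealer has 3 equally likely choices, so probability 1/3; weight (4/19)·(1/3) = 4/57.
If it is under cup 5 (prior 5/19): the dealer has 4 equally likely choices, so probability 1/4; weight (5/19)·(1/4) = 5/76.
The weights sum to 55/228.
So P(the pea under cup 5 | the dealer opened cup 2) = (5/76) / (55/228) = 3/11.

3/11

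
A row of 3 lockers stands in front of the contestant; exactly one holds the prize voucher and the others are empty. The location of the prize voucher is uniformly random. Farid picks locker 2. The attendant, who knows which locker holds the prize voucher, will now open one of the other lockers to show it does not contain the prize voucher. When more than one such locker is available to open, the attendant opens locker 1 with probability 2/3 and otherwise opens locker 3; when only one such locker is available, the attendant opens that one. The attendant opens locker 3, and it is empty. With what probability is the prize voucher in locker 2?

1/4

Condition on the true location of the prize voucher.
If it is in locker 1 (prior 1/3): only locker 3 is available, probability 1; weight (1/3)·1 = 1/3.
If it is in locker 2 (prior 1/3): locker 1 is available but not opened, probability 1/3; weight (1/3)·(1/3) = 1/9.
If it is in locker 3 (prior 1/3): the attendant opened locker 3, so this case is ruled out; weight (1/3)·0 = 0.
The weights sum to 4/9.
So P(the prize voucher in locker 2 | the attendant opened locker 3) = (1/9) / (4/9) = 1/4.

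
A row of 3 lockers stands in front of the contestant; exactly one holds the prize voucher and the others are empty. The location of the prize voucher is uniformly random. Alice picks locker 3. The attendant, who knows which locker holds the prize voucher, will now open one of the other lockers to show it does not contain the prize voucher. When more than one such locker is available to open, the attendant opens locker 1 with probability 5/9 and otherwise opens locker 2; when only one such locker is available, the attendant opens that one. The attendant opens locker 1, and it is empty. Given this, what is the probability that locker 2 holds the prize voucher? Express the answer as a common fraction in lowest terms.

9/14

Consider each possible location of the prize voucher in turn.
If it is in locker 1 (prior 1/3): the attendant opened locker 1, so this case is ruled out; weight (1/3)·0 = 0.
If it is in locker 2 (prior 1/3): only locker 1 is available, probability 1; weight (1/3)·1 = 1/3.
If it is in locker 3 (prior 1/3): locker 1 is available, opened with probability 5/9; weight (1/3)·(5/9) = 5/27.
The weights sum to 14/27.
So P(the prize voucher in locker 2 | the attendant opened locker 1) = (1/3) / (14/27) = 9/14.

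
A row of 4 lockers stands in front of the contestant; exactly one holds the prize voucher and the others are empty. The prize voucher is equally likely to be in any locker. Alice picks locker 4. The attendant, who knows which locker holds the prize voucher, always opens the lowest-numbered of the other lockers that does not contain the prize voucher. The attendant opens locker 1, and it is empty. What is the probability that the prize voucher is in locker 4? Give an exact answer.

1/3

Apply Bayes' rule, conditioning on where the prize voucher actually is.
If it is in locker 1 (prior 1/4): the attendant opened locker 1, so this case is ruled out; weight (1/4)·0 = 0.
If it is in any of lockers 2, 3, and 4 (prior 1/4 each): locker 1 is the lowest-numbered option available, probability 1; weight (1/4)·1 = 1/4 each.
The weights sum to 3/4.
So P(the prize voucher in locker 4 | the attendant opened locker 1) = (1/4) / (3/4) = 1/3.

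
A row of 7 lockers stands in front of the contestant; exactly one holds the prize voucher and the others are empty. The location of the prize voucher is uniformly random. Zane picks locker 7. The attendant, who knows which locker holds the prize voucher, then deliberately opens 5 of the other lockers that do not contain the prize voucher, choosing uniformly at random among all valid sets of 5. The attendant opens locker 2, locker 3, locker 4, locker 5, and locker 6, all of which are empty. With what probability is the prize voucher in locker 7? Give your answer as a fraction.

1/7

Apply Bayes' rule, conditioning on where the prize voucher actually is.
If it is in locker 1 (prior 1/7): the attendant has no choice, probability 1; weight (1/7)·1 = 1/7.
If it is in any of lockers 2, 3, 4, 5, and 6 (prior 1/7 each): that locker was opened and seen not to hold the prize — ruled out; weight (1/7)·0 = 0 each.
If it is in locker 7 (prior 1/7): the attendant has 6 equally likely choices, so probability 1/6; weight (1/7)·(1/6) = 1/42.
The weights sum to 1/6.
So P(the prize voucher in locker 7 | the attendant opened locker 2, locker 3, locker 4, locker 5, and locker 6) = (1/42) / (1/6) = 1/7.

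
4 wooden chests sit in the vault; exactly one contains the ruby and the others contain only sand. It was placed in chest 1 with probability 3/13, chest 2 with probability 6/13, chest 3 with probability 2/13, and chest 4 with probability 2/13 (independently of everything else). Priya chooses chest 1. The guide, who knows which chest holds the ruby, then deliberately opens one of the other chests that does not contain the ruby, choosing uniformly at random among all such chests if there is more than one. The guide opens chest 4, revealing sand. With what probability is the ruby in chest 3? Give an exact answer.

1/5

Condition on the true location of the ruby.
If it is in chest 1 (prior 3/13): the guide has 3 equally likely choices, so probability 1/3; weight (3/13)·(1/3) = 1/13.
If it is in chest 2 (prior 6/13): the guide has 2 equally likely choices, so probability 1/2; weight (6/13)·(1/2) = 3/13.
If it is in chest 3 (prior 2/13): the guide has 2 equally likely choices, so probability 1/2; weight (2/13)·(1/2) = 1/13.
If it is in chest 4 (prior 2/13): the guide opened chest 4, so this case is ruled out; weight (2/13)·0 = 0.
The weights sum to 5/13.
So P(the ruby in chest 3 | the guide opened chest 4) = (1/13) / (5/13) = 1/5.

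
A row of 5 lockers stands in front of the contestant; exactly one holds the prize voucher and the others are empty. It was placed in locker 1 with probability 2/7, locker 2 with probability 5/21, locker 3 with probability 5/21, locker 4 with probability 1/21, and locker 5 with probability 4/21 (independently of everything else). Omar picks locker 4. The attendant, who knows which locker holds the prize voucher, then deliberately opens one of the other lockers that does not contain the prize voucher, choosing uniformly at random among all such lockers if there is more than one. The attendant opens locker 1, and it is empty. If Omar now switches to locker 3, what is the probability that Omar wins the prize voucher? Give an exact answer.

20/59

Condition on the true location of the prize voucher.
If it is in locker 1 (prior 2/7): the attendant opened locker 1, so this case is ruled out; weight (2/7)·0 = 0.
If it is in either of lockers 2 and 3 (prior 5/21 each): the attendant has 3 equally likely choices, so probability 1/3; weight (5/21)·(1/3) = 5/63 each.
If it is in locker 4 (prior 1/21): the attendant has 4 equally likely choices, so probability 1/4; weight (1/21)·(1/4) = 1/84.
If it is in locker 5 (prior 4/21): the attendant has 3 equally likely choices, so probability 1/3; weight (4/21)·(1/3) = 4/63.
The weights sum to 59/252.
So P(the prize voucher in locker 3 | the attendant opened locker 1) = (5/63) / (59/252) = 20/59.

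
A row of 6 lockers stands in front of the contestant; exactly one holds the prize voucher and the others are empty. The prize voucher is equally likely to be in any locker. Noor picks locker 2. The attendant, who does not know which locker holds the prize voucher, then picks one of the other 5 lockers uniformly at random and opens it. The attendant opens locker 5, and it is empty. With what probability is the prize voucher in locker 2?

Consider each possible location of the prize voucher in turn.
If it is in any of lockers 1, 2, 3, 4, and 6 (prior 1/6 each): the attendant picks locker 5 with probability 1/5 regardless, and it is not the prize; weight (1/6)·(1/5) = 1/30 each.
If it is in locker 5 (prior 1/6): the attendant opened locker 5, so this case is ruled out; weight (1/6)·0 = 0.
The weights sum to 1/6.
So P(the prize voucher in locker 2 | the attendant opened locker 5) = (1/30) / (1/6) = 1/5.

1/5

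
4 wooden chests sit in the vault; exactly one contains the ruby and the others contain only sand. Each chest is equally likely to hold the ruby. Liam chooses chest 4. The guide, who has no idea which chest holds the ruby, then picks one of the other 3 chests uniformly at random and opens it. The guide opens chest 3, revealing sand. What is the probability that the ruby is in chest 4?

Apply Bayes' rule, conditioning on where the ruby actually is.
If it is in any of chests 1, 2, and 4 (prior 1/4 each): the guide picks chest 3 with probability 1/3 regardless, and it is not the prize; weight (1/4)·(1/3) = 1/12 each.
If it is in chest 3 (prior 1/4): the guide opened chest 3, so this case is ruled out; weight (1/4)·0 = 0.
The weights sum to 1/4.
So P(the ruby in chest 4 | the guide opened chest 3) = (1/12) / (1/4) = 1/3.

1/3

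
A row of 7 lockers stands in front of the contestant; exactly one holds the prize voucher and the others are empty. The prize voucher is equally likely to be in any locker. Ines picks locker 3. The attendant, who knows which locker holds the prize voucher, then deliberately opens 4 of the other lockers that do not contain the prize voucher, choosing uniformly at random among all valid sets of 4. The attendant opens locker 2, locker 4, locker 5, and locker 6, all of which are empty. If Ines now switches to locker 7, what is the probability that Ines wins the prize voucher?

3/7

Apply Bayes' rule, conditioning on where the prize voucher actually is.
If it is in either of lockers 1 and 7 (prior 1/7 each): the attendant has 5 equally likely choices, so probability 1/5; weight (1/7)·(1/5) = 1/35 each.
If it is in any of lockers 2, 4, 5, and 6 (prior 1/7 each): that locker was opened and seen not to hold the prize — ruled out; weight (1/7)·0 = 0 each.
If it is in locker 3 (prior 1/7): the attendant has 15 equally likely choices, so probability 1/15; weight (1/7)·(1/15) = 1/105.
The weights sum to 1/15.
So P(the prize voucher in locker 7 | the attendant opened locker 2, locker 4, locker 5, and locker 6) = (1/35) / (1/15) = 3/7.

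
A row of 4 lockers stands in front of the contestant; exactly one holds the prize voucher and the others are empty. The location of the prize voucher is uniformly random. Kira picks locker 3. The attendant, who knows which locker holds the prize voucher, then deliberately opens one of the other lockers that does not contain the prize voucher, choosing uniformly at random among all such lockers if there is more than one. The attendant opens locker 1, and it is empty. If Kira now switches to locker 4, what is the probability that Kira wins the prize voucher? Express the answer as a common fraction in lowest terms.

Consider each possible location of the prize voucher in turn.
If it is in locker 1 (prior 1/4): the attendant opened locker 1, so this case is ruled out; weight (1/4)·0 = 0.
If it is in either of lockers 2 and 4 (prior 1/4 each): the attendant has 2 equally likely choices, so probability 1/2; weight (1/4)·(1/2) = 1/8 each.
If it is in locker 3 (prior 1/4): the attendant has 3 equally likely choices, so probability 1/3; weight (1/4)·(1/3) = 1/12.
The weights sum to 1/3.
So P(the prize voucher in locker 4 | the attendant opened locker 1) = (1/8) / (1/3) = 3/8.

3/8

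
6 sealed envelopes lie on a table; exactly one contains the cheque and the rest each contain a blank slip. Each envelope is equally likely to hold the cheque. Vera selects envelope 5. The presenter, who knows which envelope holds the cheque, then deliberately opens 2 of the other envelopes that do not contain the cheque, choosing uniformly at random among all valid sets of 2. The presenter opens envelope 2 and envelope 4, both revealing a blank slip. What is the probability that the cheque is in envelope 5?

Apply Bayes' rule, conditioning on where the cheque actually is.
If it is in any of envelopes 1, 3, and 6 (prior 1/6 each): the presenter has 6 equally likely choices, so probability 1/6; weight (1/6)·(1/6) = 1/36 each.
If it is in either of envelopes 2 and 4 (prior 1/6 each): that envelope was opened and seen not to hold the prize — ruled out; weight (1/6)·0 = 0 each.
If it is in envelope 5 (prior 1/6): the presenter has 10 equally likely choices, so probability 1/10; weight (1/6)·(1/10) = 1/60.
The weights sum to 1/10.
So P(the cheque in envelope 5 | the presenter opened envelope 2 and envelope 4) = (1/60) / (1/10) = 1/6.

1/6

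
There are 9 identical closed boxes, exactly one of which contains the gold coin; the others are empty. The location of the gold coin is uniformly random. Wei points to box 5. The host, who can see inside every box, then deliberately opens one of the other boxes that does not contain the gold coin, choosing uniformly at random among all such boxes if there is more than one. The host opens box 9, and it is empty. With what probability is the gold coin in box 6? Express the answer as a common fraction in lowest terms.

8/63

Condition on the true location of the gold coin.
If it is in any of boxes 1, 2, 3, 4, 6, 7, and 8 (prior 1/9 each): the host has 7 equally likely choices, so probability 1/7; weight (1/9)·(1/7) = 1/63 each.
If it is in box 5 (prior 1/9): the host has 8 equally likely choices, so probability 1/8; weight (1/9)·(1/8) = 1/72.
If it is in box 9 (prior 1/9): the host opened box 9, so this case is ruled out; weight (1/9)·0 = 0.
The weights sum to 1/8.
So P(the gold coin in box 6 | the host opened box 9) = (1/63) / (1/8) = 8/63.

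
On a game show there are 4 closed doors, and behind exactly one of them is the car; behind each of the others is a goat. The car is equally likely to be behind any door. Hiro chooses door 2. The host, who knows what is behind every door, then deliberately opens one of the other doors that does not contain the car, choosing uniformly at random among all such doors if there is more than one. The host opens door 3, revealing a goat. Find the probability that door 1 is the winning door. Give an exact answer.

3/8

Apply Bayes' rule, conditioning on where the car actually is.
If it is behind either of doors 1 and 4 (prior 1/4 each): the host has 2 equally likely choices, so probability 1/2; weight (1/4)·(1/2) = 1/8 each.
If it is behind door 2 (prior 1/4): the host has 3 equally likely choices, so probability 1/3; weight (1/4)·(1/3) = 1/12.
If it is behind door 3 (prior 1/4): the host opened door 3, so this case is ruled out; weight (1/4)·0 = 0.
The weights sum to 1/3.
So P(the car behind door 1 | the host opened door 3) = (1/8) / (1/3) = 3/8.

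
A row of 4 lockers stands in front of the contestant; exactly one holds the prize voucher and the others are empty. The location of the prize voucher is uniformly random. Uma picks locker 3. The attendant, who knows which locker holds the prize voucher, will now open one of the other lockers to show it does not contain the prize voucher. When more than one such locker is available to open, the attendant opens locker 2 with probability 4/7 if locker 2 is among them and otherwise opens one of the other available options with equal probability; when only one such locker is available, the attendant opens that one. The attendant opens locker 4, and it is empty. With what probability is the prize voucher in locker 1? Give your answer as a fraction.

3/8

Consider each possible location of the prize voucher in turn.
If it is in locker 1 (prior 1/4): locker 2 is available but not opened, probability 3/7; weight (1/4)·(3/7) = 3/28.
If it is in locker 2 (prior 1/4): locker 2 holds the prize so is unavailable; the attendant chooses uniformly among the 2 others, probability 1/2; weight (1/4)·(1/2) = 1/8.
If it is in locker 3 (prior 1/4): locker 2 is available but not opened; locker 4 gets probability (1 − 4/7)/2 = 3/14; weight (1/4)·(3/14) = 3/56.
If it is in locker 4 (prior 1/4): the attendant opened locker 4, so this case is ruled out; weight (1/4)·0 = 0.
The weights sum to 2/7.
So P(the prize voucher in locker 1 | the attendant opened locker 4) = (3/28) / (2/7) = 3/8.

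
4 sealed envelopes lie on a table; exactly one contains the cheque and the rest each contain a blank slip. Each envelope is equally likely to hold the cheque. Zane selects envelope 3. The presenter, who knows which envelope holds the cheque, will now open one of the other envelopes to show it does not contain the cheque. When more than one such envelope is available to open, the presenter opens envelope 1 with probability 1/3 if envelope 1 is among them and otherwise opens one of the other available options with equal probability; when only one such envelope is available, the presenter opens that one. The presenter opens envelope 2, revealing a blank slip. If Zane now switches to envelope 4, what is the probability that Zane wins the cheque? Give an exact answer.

Consider each possible location of the cheque in turn.
If it is in envelope 1 (prior 1/4): envelope 1 holds the prize so is unavailable; the presenter chooses uniformly among the 2 others, probability 1/2; weight (1/4)·(1/2) = 1/8.
If it is in envelope 2 (prior 1/4): the presenter opened envelope 2, so this case is ruled out; weight (1/4)·0 = 0.
If it is in envelope 3 (prior 1/4): envelope 1 is available but not opened; envelope 2 gets probability (1 − 1/3)/2 = 1/3; weight (1/4)·(1/3) = 1/12.
If it is in envelope 4 (prior 1/4): envelope 1 is available but not opened, probability 2/3; weight (1/4)·(2/3) = 1/6.
The weights sum to 3/8.
So P(the cheque in envelope 4 | the presenter opened envelope 2) = (1/6) / (3/8) = 4/9.

4/9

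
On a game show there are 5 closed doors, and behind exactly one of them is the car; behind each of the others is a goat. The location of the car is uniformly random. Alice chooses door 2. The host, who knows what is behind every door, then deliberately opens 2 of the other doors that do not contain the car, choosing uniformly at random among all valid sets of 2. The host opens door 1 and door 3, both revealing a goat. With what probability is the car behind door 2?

1/5

Apply Bayes' rule, conditioning on where the car actually is.
If it is behind either of doors 1 and 3 (prior 1/5 each): that door was opened and seen not to hold the prize — ruled out; weight (1/5)·0 = 0 each.
If it is behind door 2 (prior 1/5): the host has 6 equally likely choices, so probability 1/6; weight (1/5)·(1/6) = 1/30.
If it is behind either of doors 4 and 5 (prior 1/5 each): the host has 3 equally likely choices, so probability 1/3; weight (1/5)·(1/3) = 1/15 each.
The weights sum to 1/6.
So P(the car behind door 2 | the host opened door 1 and door 3) = (1/30) / (1/6) = 1/5.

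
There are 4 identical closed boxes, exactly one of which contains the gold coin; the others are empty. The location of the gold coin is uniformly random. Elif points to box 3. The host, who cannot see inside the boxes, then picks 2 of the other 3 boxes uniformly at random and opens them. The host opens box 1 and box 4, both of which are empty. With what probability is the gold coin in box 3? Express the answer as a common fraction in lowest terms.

1/2

Because the host chose which boxes to open without knowing where the gold coin is, the choice is independent of the prize location. Learning that none of the 2 opened boxes holds the gold coin simply rules out those 2 locations and leaves the remaining 2 boxes still equally likely by symmetry.
So P(the gold coin in box 3) = 1/2.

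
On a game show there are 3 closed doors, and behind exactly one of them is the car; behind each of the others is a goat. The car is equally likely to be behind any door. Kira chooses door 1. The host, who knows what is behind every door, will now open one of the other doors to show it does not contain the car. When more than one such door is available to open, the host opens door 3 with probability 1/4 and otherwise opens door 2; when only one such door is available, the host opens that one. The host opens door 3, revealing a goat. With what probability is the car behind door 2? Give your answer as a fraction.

Apply Bayes' rule, conditioning on where the car actually is.
If it is behind door 1 (prior 1/3): door 3 is available, opened with probability 1/4; weight (1/3)·(1/4) = 1/12.
If it is behind door 2 (prior 1/3): only door 3 is available, probability 1; weight (1/3)·1 = 1/3.
If it is behind door 3 (prior 1/3): the host opened door 3, so this case is ruled out; weight (1/3)·0 = 0.
The weights sum to 5/12.
So P(the car behind door 2 | the host opened door 3) = (1/3) / (5/12) = 4/5.

4/5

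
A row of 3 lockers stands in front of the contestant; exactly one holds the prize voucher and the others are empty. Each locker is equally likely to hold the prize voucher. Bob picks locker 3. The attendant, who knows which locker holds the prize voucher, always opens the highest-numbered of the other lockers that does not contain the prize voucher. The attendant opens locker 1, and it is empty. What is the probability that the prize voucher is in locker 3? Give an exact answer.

0

Condition on the true location of the prize voucher.
If it is in locker 1 (prior 1/3): the attendant opened locker 1, so this case is ruled out; weight (1/3)·0 = 0.
If it is in locker 2 (prior 1/3): locker 1 is the highest-numbered option available, probability 1; weight (1/3)·1 = 1/3.
If it is in locker 3 (prior 1/3): the attendant would have opened locker 2 instead, probability 0; weight (1/3)·0 = 0.
The weights sum to 1/3.
So P(the prize voucher in locker 3 | the attendant opened locker 1) = 0 / (1/3) = 0.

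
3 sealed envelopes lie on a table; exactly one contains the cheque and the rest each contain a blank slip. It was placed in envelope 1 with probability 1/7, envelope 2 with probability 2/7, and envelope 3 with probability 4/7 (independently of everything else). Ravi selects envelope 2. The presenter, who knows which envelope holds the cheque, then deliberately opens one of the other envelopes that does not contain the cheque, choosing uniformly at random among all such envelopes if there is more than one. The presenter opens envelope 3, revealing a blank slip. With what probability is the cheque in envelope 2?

Condition on the true location of the cheque.
If it is in envelope 1 (prior 1/7): the presenter has no choice, probability 1; weight (1/7)·1 = 1/7.
If it is in envelope 2 (prior 2/7): the presenter has 2 equally likely choices, so probability 1/2; weight (2/7)·(1/2) = 1/7.
If it is in envelope 3 (prior 4/7): the presenter opened envelope 3, so this case is ruled out; weight (4/7)·0 = 0.
The weights sum to 2/7.
So P(the cheque in envelope 2 | the presenter opened envelope 3) = (1/7) / (2/7) = 1/2.

1/2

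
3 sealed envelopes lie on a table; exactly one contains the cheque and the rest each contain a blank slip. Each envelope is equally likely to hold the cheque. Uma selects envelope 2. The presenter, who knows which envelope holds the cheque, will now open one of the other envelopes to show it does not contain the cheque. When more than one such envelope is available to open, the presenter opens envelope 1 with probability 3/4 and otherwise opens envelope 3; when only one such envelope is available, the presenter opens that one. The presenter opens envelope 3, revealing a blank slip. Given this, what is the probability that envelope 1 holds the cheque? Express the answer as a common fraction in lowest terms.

4/5

Condition on the true location of the cheque.
If it is in envelope 1 (prior 1/3): only envelope 3 is available, probability 1; weight (1/3)·1 = 1/3.
If it is in envelope 2 (prior 1/3): envelope 1 is available but not opened, probability 1/4; weight (1/3)·(1/4) = 1/12.
If it is in envelope 3 (prior 1/3): the presenter opened envelope 3, so this case is ruled out; weight (1/3)·0 = 0.
The weights sum to 5/12.
So P(the cheque in envelope 1 | the presenter opened envelope 3) = (1/3) / (5/12) = 4/5.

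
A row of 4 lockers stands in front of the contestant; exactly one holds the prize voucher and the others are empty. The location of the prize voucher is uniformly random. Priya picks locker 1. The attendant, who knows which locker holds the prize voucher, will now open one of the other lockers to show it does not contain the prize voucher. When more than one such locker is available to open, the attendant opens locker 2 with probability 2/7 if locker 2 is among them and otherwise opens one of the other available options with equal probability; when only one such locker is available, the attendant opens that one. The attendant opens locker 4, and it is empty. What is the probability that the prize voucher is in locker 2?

7/22

Condition on the true location of the prize voucher.
If it is in locker 1 (prior 1/4): locker 2 is available but not opened; locker 4 gets probability (1 − 2/7)/2 = 5/14; weight (1/4)·(5/14) = 5/56.
If it is in locker 2 (prior 1/4): locker 2 holds the prize so is unavailable; the attendant chooses uniformly among the 2 others, probability 1/2; weight (1/4)·(1/2) = 1/8.
If it is in locker 3 (prior 1/4): locker 2 is available but not opened, probability 5/7; weight (1/4)·(5/7) = 5/28.
If it is in locker 4 (prior 1/4): the attendant opened locker 4, so this case is ruled out; weight (1/4)·0 = 0.
The weights sum to 11/28.
So P(the prize voucher in locker 2 | the attendant opened locker 4) = (1/8) / (11/28) = 7/22.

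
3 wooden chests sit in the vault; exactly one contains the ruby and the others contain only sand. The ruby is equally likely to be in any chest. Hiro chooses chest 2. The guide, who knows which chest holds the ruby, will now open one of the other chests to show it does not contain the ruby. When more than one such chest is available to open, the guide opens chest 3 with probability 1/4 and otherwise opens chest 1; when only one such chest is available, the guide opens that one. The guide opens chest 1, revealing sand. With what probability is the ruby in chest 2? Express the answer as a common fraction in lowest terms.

Condition on the true location of the ruby.
If it is in chest 1 (prior 1/3): the guide opened chest 1, so this case is ruled out; weight (1/3)·0 = 0.
If it is in chest 2 (prior 1/3): chest 3 is available but not opened, probability 3/4; weight (1/3)·(3/4) = 1/4.
If it is in chest 3 (prior 1/3): only chest 1 is available, probability 1; weight (1/3)·1 = 1/3.
The weights sum to 7/12.
So P(the ruby in chest 2 | the guide opened chest 1) = (1/4) / (7/12) = 3/7.

3/7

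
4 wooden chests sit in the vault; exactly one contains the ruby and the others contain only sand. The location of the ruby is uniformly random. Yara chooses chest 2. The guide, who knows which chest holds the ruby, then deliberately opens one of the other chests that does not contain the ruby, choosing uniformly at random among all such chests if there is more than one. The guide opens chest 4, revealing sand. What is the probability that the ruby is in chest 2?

Condition on the true location of the ruby.
If it is in either of chests 1 and 3 (prior 1/4 each): the guide has 2 equally likely choices, so probability 1/2; weight (1/4)·(1/2) = 1/8 each.
If it is in chest 2 (prior 1/4): the guide has 3 equally likely choices, so probability 1/3; weight (1/4)·(1/3) = 1/12.
If it is in chest 4 (prior 1/4): the guide opened chest 4, so this case is ruled out; weight (1/4)·0 = 0.
The weights sum to 1/3.
So P(the ruby in chest 2 | the guide opened chest 4) = (1/12) / (1/3) = 1/4.

1/4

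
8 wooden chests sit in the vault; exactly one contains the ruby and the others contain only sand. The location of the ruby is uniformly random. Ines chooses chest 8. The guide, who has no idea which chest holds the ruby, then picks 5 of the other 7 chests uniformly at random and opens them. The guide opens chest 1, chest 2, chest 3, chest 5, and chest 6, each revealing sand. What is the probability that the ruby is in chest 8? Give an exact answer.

1/3

Consider each possible location of the ruby in turn.
If it is in any of chests 1, 2, 3, 5, and 6 (prior 1/8 each): that chest was opened and seen not to hold the prize — ruled out; weight (1/8)·0 = 0 each.
If it is in any of chests 4, 7, and 8 (prior 1/8 each): the guide picks exactly this set with probability 1/21 regardless, and none is the prize; weight (1/8)·(1/21) = 1/168 each.
The weights sum to 1/56.
So P(the ruby in chest 8 | the guide opened chest 1, chest 2, chest 3, chest 5, and chest 6) = (1/168) / (1/56) = 1/3.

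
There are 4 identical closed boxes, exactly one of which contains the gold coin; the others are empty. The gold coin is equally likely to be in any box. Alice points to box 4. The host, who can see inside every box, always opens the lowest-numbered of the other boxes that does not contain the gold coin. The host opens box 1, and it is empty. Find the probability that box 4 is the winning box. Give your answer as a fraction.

Condition on the true location of the gold coin.
If it is in box 1 (prior 1/4): the host opened box 1, so this case is ruled out; weight (1/4)·0 = 0.
If it is in any of boxes 2, 3, and 4 (prior 1/4 each): box 1 is the lowest-numbered option available, probability 1; weight (1/4)·1 = 1/4 each.
The weights sum to 3/4.
So P(the gold coin in box 4 | the host opened box 1) = (1/4) / (3/4) = 1/3.

1/3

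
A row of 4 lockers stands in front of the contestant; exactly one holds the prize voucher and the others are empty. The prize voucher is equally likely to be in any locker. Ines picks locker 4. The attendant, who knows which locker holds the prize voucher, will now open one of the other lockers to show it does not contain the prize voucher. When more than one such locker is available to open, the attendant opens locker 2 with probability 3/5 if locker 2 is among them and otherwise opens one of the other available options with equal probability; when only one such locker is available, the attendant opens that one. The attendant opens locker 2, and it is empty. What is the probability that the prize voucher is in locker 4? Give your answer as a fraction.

Apply Bayes' rule, conditioning on where the prize voucher actually is.
If it is in any of lockers 1, 3, and 4 (prior 1/4 each): locker 2 is available, opened with probability 3/5; weight (1/4)·(3/5) = 3/20 each.
If it is in locker 2 (prior 1/4): the attendant opened locker 2, so this case is ruled out; weight (1/4)·0 = 0.
The weights sum to 9/20.
So P(the prize voucher in locker 4 | the attendant opened locker 2) = (3/20) / (9/20) = 1/3.

1/3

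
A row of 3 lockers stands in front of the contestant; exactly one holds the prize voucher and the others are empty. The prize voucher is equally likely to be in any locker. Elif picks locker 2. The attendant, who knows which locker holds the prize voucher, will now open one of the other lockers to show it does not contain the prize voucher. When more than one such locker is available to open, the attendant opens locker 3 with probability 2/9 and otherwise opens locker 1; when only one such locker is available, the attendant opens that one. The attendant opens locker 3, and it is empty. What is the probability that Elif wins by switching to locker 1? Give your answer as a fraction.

9/11

Consider each possible location of the prize voucher in turn.
If it is in locker 1 (prior 1/3): only locker 3 is available, probability 1; weight (1/3)·1 = 1/3.
If it is in locker 2 (prior 1/3): locker 3 is available, opened with probability 2/9; weight (1/3)·(2/9) = 2/27.
If it is in locker 3 (prior 1/3): the attendant opened locker 3, so this case is ruled out; weight (1/3)·0 = 0.
The weights sum to 11/27.
So P(the prize voucher in locker 1 | the attendant opened locker 3) = (1/3) / (11/27) = 9/11.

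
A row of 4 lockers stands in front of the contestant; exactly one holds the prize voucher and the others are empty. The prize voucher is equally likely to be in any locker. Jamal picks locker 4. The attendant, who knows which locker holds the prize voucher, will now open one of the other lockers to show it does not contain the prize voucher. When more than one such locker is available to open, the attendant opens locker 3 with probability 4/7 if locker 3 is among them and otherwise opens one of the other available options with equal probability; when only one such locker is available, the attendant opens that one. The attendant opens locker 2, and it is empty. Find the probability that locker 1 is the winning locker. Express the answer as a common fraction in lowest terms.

Consider each possible location of the prize voucher in turn.
If it is in locker 1 (prior 1/4): locker 3 is available but not opened, probability 3/7; weight (1/4)·(3/7) = 3/28.
If it is in locker 2 (prior 1/4): the attendant opened locker 2, so this case is ruled out; weight (1/4)·0 = 0.
If it is in locker 3 (prior 1/4): locker 3 holds the prize so is unavailable; the attendant chooses uniformly among the 2 others, probability 1/2; weight (1/4)·(1/2) = 1/8.
If it is in locker 4 (prior 1/4): locker 3 is available but not opened; locker 2 gets probability (1 − 4/7)/2 = 3/14; weight (1/4)·(3/14) = 3/56.
The weights sum to 2/7.
So P(the prize voucher in locker 1 | the attendant opened locker 2) = (3/28) / (2/7) = 3/8.

3/8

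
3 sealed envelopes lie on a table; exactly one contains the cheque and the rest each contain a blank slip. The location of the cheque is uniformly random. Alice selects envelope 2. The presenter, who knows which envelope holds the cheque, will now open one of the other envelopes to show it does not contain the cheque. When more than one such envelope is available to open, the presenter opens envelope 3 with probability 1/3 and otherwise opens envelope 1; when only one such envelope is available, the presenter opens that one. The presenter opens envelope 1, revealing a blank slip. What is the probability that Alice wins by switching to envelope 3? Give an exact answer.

Apply Bayes' rule, conditioning on where the cheque actually is.
If it is in envelope 1 (prior 1/3): the presenter opened envelope 1, so this case is ruled out; weight (1/3)·0 = 0.
If it is in envelope 2 (prior 1/3): envelope 3 is available but not opened, probability 2/3; weight (1/3)·(2/3) = 2/9.
If it is in envelope 3 (prior 1/3): only envelope 1 is available, probability 1; weight (1/3)·1 = 1/3.
The weights sum to 5/9.
So P(the cheque in envelope 3 | the presenter opened envelope 1) = (1/3) / (5/9) = 3/5.

3/5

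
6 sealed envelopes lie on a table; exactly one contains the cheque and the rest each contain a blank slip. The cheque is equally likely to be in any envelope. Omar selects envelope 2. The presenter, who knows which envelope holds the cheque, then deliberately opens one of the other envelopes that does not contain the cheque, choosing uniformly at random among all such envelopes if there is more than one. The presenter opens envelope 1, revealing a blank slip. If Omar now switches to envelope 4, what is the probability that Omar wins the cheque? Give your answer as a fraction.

5/24

Condition on the true location of the cheque.
If it is in envelope 1 (prior 1/6): the presenter opened envelope 1, so this case is ruled out; weight (1/6)·0 = 0.
If it is in envelope 2 (prior 1/6): the presenter has 5 equally likely choices, so probability 1/5; weight (1/6)·(1/5) = 1/30.
If it is in any of envelopes 3, 4, 5, and 6 (prior 1/6 each): the presenter has 4 equally likely choices, so probability 1/4; weight (1/6)·(1/4) = 1/24 each.
The weights sum to 1/5.
So P(the cheque in envelope 4 | the presenter opened envelope 1) = (1/24) / (1/5) = 5/24.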